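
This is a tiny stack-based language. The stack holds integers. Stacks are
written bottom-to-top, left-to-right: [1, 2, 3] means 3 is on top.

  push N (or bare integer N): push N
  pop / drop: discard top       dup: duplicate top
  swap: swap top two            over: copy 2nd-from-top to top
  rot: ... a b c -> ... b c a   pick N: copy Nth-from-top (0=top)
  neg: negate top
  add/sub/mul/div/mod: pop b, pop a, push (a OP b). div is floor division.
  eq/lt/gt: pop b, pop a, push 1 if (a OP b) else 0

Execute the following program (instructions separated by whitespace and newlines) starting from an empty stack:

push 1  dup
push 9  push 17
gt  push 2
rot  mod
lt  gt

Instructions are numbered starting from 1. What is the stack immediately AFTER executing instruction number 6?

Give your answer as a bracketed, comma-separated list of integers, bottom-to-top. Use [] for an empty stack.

Answer: [1, 1, 0, 2]

Derivation:
Step 1 ('push 1'): [1]
Step 2 ('dup'): [1, 1]
Step 3 ('push 9'): [1, 1, 9]
Step 4 ('push 17'): [1, 1, 9, 17]
Step 5 ('gt'): [1, 1, 0]
Step 6 ('push 2'): [1, 1, 0, 2]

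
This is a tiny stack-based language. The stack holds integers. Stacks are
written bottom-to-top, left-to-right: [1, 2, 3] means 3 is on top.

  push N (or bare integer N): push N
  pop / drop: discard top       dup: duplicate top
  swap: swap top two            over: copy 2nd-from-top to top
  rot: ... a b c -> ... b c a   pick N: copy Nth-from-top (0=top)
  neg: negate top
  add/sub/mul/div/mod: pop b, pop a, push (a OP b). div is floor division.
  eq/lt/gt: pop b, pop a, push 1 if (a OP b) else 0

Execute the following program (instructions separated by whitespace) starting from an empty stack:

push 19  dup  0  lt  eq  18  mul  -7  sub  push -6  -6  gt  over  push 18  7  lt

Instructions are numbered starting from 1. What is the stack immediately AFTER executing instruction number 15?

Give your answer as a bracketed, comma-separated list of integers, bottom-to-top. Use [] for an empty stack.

Answer: [7, 0, 7, 18, 7]

Derivation:
Step 1 ('push 19'): [19]
Step 2 ('dup'): [19, 19]
Step 3 ('0'): [19, 19, 0]
Step 4 ('lt'): [19, 0]
Step 5 ('eq'): [0]
Step 6 ('18'): [0, 18]
Step 7 ('mul'): [0]
Step 8 ('-7'): [0, -7]
Step 9 ('sub'): [7]
Step 10 ('push -6'): [7, -6]
Step 11 ('-6'): [7, -6, -6]
Step 12 ('gt'): [7, 0]
Step 13 ('over'): [7, 0, 7]
Step 14 ('push 18'): [7, 0, 7, 18]
Step 15 ('7'): [7, 0, 7, 18, 7]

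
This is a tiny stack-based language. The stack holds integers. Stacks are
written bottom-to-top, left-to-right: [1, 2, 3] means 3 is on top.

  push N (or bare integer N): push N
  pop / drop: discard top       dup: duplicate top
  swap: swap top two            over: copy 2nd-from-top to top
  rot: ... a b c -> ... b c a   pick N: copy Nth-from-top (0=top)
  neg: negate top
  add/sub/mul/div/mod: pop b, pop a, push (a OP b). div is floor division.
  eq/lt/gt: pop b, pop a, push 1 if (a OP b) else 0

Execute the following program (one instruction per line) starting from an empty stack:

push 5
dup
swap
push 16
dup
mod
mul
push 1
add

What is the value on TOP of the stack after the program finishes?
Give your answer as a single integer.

Answer: 1

Derivation:
After 'push 5': [5]
After 'dup': [5, 5]
After 'swap': [5, 5]
After 'push 16': [5, 5, 16]
After 'dup': [5, 5, 16, 16]
After 'mod': [5, 5, 0]
After 'mul': [5, 0]
After 'push 1': [5, 0, 1]
After 'add': [5, 1]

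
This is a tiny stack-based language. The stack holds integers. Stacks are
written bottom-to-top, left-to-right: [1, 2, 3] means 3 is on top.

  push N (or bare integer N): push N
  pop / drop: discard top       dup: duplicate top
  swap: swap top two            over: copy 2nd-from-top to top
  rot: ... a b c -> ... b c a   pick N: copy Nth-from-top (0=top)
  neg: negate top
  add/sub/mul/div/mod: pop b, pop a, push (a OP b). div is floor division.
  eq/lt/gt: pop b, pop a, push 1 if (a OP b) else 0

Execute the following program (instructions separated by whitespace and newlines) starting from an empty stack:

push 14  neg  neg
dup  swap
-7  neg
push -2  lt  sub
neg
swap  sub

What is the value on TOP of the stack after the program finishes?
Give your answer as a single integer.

Answer: -28

Derivation:
After 'push 14': [14]
After 'neg': [-14]
After 'neg': [14]
After 'dup': [14, 14]
After 'swap': [14, 14]
After 'push -7': [14, 14, -7]
After 'neg': [14, 14, 7]
After 'push -2': [14, 14, 7, -2]
After 'lt': [14, 14, 0]
After 'sub': [14, 14]
After 'neg': [14, -14]
After 'swap': [-14, 14]
After 'sub': [-28]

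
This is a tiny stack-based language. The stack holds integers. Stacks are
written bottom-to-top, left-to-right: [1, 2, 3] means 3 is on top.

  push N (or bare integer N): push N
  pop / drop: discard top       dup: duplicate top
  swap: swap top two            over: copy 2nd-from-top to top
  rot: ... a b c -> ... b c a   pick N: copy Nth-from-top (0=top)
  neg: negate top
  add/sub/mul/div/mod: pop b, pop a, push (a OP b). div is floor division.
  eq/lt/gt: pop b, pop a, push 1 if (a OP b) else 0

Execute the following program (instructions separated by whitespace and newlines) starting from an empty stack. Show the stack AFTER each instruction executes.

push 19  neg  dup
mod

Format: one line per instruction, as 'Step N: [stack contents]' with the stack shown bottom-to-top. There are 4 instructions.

Step 1: [19]
Step 2: [-19]
Step 3: [-19, -19]
Step 4: [0]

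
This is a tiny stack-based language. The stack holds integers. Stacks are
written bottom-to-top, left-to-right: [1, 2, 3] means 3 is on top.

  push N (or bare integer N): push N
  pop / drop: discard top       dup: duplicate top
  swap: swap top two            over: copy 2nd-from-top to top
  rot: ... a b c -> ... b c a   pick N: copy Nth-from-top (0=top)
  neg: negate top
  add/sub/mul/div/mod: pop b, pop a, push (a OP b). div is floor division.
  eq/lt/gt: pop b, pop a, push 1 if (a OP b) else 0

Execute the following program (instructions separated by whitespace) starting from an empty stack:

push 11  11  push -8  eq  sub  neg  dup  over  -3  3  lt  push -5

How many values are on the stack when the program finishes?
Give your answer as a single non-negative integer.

After 'push 11': stack = [11] (depth 1)
After 'push 11': stack = [11, 11] (depth 2)
After 'push -8': stack = [11, 11, -8] (depth 3)
After 'eq': stack = [11, 0] (depth 2)
After 'sub': stack = [11] (depth 1)
After 'neg': stack = [-11] (depth 1)
After 'dup': stack = [-11, -11] (depth 2)
After 'over': stack = [-11, -11, -11] (depth 3)
After 'push -3': stack = [-11, -11, -11, -3] (depth 4)
After 'push 3': stack = [-11, -11, -11, -3, 3] (depth 5)
After 'lt': stack = [-11, -11, -11, 1] (depth 4)
After 'push -5': stack = [-11, -11, -11, 1, -5] (depth 5)

Answer: 5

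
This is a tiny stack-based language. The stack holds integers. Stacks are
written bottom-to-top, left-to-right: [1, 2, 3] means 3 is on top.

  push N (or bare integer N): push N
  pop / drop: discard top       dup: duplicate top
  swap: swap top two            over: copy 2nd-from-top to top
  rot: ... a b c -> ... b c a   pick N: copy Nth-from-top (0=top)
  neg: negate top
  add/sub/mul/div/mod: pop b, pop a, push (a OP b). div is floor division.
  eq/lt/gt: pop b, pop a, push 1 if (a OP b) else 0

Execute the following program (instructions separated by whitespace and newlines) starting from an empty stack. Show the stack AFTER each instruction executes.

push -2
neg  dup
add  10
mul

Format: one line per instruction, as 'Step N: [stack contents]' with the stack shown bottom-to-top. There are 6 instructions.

Step 1: [-2]
Step 2: [2]
Step 3: [2, 2]
Step 4: [4]
Step 5: [4, 10]
Step 6: [40]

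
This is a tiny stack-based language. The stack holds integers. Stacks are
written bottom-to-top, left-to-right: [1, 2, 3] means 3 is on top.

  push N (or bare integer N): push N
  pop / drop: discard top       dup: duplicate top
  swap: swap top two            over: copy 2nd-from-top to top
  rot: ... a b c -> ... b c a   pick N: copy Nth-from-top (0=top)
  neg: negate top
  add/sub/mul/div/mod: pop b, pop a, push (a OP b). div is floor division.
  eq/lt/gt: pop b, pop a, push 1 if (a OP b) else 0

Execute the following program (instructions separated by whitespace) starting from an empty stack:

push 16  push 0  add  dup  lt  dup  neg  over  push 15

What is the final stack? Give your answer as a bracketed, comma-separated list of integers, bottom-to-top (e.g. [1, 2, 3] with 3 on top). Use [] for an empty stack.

Answer: [0, 0, 0, 15]

Derivation:
After 'push 16': [16]
After 'push 0': [16, 0]
After 'add': [16]
After 'dup': [16, 16]
After 'lt': [0]
After 'dup': [0, 0]
After 'neg': [0, 0]
After 'over': [0, 0, 0]
After 'push 15': [0, 0, 0, 15]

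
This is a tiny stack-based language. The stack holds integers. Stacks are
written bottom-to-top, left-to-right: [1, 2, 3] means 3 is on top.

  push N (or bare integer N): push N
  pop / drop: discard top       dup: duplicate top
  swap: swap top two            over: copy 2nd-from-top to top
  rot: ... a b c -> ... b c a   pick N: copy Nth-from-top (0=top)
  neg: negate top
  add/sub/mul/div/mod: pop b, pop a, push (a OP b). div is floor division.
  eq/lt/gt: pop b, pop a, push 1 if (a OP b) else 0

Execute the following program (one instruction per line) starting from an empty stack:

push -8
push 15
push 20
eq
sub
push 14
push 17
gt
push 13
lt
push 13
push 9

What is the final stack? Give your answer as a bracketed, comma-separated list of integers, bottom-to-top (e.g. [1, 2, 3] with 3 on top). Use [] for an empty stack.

After 'push -8': [-8]
After 'push 15': [-8, 15]
After 'push 20': [-8, 15, 20]
After 'eq': [-8, 0]
After 'sub': [-8]
After 'push 14': [-8, 14]
After 'push 17': [-8, 14, 17]
After 'gt': [-8, 0]
After 'push 13': [-8, 0, 13]
After 'lt': [-8, 1]
After 'push 13': [-8, 1, 13]
After 'push 9': [-8, 1, 13, 9]

Answer: [-8, 1, 13, 9]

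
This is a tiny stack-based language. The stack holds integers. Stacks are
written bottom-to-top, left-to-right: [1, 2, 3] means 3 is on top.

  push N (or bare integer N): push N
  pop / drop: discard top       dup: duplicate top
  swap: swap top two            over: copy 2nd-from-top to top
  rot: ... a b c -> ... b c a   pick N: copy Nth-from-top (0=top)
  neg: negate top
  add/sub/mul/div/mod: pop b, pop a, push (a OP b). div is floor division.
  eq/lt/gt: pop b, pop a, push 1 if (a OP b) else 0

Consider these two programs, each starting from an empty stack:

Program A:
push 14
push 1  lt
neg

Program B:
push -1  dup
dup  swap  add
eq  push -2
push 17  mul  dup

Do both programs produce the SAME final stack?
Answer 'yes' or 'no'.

Program A trace:
  After 'push 14': [14]
  After 'push 1': [14, 1]
  After 'lt': [0]
  After 'neg': [0]
Program A final stack: [0]

Program B trace:
  After 'push -1': [-1]
  After 'dup': [-1, -1]
  After 'dup': [-1, -1, -1]
  After 'swap': [-1, -1, -1]
  After 'add': [-1, -2]
  After 'eq': [0]
  After 'push -2': [0, -2]
  After 'push 17': [0, -2, 17]
  After 'mul': [0, -34]
  After 'dup': [0, -34, -34]
Program B final stack: [0, -34, -34]
Same: no

Answer: no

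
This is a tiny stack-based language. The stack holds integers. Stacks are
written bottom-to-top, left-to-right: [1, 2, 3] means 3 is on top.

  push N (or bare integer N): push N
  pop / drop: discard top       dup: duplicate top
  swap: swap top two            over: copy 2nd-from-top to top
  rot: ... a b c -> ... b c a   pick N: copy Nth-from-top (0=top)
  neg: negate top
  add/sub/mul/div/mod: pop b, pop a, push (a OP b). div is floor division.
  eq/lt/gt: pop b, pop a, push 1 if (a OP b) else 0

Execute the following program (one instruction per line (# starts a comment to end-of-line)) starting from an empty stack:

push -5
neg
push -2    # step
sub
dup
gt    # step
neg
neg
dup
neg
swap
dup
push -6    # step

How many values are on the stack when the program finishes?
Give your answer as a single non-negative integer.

After 'push -5': stack = [-5] (depth 1)
After 'neg': stack = [5] (depth 1)
After 'push -2': stack = [5, -2] (depth 2)
After 'sub': stack = [7] (depth 1)
After 'dup': stack = [7, 7] (depth 2)
After 'gt': stack = [0] (depth 1)
After 'neg': stack = [0] (depth 1)
After 'neg': stack = [0] (depth 1)
After 'dup': stack = [0, 0] (depth 2)
After 'neg': stack = [0, 0] (depth 2)
After 'swap': stack = [0, 0] (depth 2)
After 'dup': stack = [0, 0, 0] (depth 3)
After 'push -6': stack = [0, 0, 0, -6] (depth 4)

Answer: 4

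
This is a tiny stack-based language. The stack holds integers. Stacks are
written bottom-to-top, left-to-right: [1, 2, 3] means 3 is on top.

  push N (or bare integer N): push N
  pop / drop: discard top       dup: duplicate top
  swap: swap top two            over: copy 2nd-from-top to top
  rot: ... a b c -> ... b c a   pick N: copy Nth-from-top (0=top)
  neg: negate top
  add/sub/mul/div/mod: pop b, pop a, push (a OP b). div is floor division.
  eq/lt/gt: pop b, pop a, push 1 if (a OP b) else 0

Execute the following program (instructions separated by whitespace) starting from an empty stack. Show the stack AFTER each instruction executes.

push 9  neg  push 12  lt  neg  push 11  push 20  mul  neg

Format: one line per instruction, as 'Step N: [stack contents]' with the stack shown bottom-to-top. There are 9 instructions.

Step 1: [9]
Step 2: [-9]
Step 3: [-9, 12]
Step 4: [1]
Step 5: [-1]
Step 6: [-1, 11]
Step 7: [-1, 11, 20]
Step 8: [-1, 220]
Step 9: [-1, -220]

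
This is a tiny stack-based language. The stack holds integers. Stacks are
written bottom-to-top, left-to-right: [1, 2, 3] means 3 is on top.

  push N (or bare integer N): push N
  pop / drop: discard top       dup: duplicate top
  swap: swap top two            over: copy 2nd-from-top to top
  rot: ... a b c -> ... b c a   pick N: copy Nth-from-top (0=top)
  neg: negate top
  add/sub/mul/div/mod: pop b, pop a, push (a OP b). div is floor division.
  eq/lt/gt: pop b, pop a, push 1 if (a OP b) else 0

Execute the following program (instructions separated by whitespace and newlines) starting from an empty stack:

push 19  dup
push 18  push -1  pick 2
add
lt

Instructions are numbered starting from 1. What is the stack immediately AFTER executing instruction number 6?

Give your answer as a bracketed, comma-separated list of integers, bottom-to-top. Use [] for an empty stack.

Step 1 ('push 19'): [19]
Step 2 ('dup'): [19, 19]
Step 3 ('push 18'): [19, 19, 18]
Step 4 ('push -1'): [19, 19, 18, -1]
Step 5 ('pick 2'): [19, 19, 18, -1, 19]
Step 6 ('add'): [19, 19, 18, 18]

Answer: [19, 19, 18, 18]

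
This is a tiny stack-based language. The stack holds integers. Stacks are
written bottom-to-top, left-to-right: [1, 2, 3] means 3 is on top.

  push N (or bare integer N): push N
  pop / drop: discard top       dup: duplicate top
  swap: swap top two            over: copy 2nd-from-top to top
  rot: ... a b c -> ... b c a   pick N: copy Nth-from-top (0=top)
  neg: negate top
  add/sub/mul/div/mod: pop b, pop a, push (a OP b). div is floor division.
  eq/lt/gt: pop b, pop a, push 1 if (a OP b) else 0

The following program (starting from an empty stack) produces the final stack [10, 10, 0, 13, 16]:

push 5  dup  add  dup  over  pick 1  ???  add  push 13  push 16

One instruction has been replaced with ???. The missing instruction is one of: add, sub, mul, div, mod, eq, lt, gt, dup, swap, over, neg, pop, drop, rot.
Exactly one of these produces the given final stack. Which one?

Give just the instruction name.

Stack before ???: [10, 10, 10, 10]
Stack after ???:  [10, 10, 10, -10]
The instruction that transforms [10, 10, 10, 10] -> [10, 10, 10, -10] is: neg

Answer: neg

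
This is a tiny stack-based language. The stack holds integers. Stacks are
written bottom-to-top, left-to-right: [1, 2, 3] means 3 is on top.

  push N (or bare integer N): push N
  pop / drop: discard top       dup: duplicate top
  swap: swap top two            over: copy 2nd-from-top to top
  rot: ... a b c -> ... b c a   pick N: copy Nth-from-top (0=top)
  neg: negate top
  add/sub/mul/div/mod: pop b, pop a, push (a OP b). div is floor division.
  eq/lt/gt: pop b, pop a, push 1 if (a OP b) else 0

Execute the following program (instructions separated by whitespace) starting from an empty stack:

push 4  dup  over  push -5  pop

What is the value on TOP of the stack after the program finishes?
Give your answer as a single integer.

Answer: 4

Derivation:
After 'push 4': [4]
After 'dup': [4, 4]
After 'over': [4, 4, 4]
After 'push -5': [4, 4, 4, -5]
After 'pop': [4, 4, 4]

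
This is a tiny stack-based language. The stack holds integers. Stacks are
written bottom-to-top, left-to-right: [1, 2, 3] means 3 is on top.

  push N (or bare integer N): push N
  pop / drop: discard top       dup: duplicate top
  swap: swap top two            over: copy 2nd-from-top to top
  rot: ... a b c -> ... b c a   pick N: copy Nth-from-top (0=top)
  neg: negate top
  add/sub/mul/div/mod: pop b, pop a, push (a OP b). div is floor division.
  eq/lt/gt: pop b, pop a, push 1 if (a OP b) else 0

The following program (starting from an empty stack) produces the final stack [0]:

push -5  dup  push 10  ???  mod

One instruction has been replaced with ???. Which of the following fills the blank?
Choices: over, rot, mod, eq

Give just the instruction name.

Answer: mod

Derivation:
Stack before ???: [-5, -5, 10]
Stack after ???:  [-5, 5]
Checking each choice:
  over: produces [-5, -5, 0]
  rot: produces [-5, 0]
  mod: MATCH
  eq: modulo by zero


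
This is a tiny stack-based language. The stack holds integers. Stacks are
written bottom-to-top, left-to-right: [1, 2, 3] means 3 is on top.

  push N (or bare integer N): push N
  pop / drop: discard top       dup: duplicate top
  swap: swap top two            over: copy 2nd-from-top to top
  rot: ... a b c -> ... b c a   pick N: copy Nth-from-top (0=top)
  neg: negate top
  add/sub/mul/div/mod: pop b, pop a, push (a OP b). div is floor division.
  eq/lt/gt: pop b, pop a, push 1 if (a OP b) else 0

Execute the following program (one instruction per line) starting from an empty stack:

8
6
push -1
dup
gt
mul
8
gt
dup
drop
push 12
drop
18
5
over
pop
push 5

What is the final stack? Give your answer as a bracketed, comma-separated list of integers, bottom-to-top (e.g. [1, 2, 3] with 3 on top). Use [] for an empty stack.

Answer: [8, 0, 18, 5, 5]

Derivation:
After 'push 8': [8]
After 'push 6': [8, 6]
After 'push -1': [8, 6, -1]
After 'dup': [8, 6, -1, -1]
After 'gt': [8, 6, 0]
After 'mul': [8, 0]
After 'push 8': [8, 0, 8]
After 'gt': [8, 0]
After 'dup': [8, 0, 0]
After 'drop': [8, 0]
After 'push 12': [8, 0, 12]
After 'drop': [8, 0]
After 'push 18': [8, 0, 18]
After 'push 5': [8, 0, 18, 5]
After 'over': [8, 0, 18, 5, 18]
After 'pop': [8, 0, 18, 5]
After 'push 5': [8, 0, 18, 5, 5]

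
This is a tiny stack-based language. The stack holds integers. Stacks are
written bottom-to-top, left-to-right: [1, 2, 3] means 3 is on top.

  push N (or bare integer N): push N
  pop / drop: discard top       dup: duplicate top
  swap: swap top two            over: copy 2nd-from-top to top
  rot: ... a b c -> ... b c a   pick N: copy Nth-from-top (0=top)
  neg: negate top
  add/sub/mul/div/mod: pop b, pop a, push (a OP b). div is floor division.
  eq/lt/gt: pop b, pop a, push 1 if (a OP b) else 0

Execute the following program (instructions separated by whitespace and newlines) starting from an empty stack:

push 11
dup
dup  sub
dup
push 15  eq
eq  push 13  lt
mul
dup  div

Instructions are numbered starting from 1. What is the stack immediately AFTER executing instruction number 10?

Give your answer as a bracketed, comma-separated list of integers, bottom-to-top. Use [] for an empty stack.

Step 1 ('push 11'): [11]
Step 2 ('dup'): [11, 11]
Step 3 ('dup'): [11, 11, 11]
Step 4 ('sub'): [11, 0]
Step 5 ('dup'): [11, 0, 0]
Step 6 ('push 15'): [11, 0, 0, 15]
Step 7 ('eq'): [11, 0, 0]
Step 8 ('eq'): [11, 1]
Step 9 ('push 13'): [11, 1, 13]
Step 10 ('lt'): [11, 1]

Answer: [11, 1]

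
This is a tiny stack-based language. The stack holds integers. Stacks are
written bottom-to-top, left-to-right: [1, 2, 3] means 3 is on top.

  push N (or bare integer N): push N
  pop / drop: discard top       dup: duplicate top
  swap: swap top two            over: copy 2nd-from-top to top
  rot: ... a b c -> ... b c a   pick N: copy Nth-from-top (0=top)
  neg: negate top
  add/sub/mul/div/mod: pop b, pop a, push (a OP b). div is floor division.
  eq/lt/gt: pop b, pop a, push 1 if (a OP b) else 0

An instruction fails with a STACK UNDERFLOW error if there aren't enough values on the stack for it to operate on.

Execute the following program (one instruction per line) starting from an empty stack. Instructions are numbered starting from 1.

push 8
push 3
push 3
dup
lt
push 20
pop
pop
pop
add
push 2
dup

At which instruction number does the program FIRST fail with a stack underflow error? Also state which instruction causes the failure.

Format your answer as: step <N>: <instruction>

Answer: step 10: add

Derivation:
Step 1 ('push 8'): stack = [8], depth = 1
Step 2 ('push 3'): stack = [8, 3], depth = 2
Step 3 ('push 3'): stack = [8, 3, 3], depth = 3
Step 4 ('dup'): stack = [8, 3, 3, 3], depth = 4
Step 5 ('lt'): stack = [8, 3, 0], depth = 3
Step 6 ('push 20'): stack = [8, 3, 0, 20], depth = 4
Step 7 ('pop'): stack = [8, 3, 0], depth = 3
Step 8 ('pop'): stack = [8, 3], depth = 2
Step 9 ('pop'): stack = [8], depth = 1
Step 10 ('add'): needs 2 value(s) but depth is 1 — STACK UNDERFLOW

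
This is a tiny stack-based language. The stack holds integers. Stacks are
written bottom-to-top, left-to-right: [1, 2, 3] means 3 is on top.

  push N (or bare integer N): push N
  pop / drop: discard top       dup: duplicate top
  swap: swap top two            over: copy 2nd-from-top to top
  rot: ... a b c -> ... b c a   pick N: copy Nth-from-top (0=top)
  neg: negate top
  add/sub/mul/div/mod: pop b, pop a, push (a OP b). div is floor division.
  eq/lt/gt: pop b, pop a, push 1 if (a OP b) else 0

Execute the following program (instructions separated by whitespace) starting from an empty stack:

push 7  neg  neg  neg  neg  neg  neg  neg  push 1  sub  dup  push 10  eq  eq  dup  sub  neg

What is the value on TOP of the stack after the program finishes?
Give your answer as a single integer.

Answer: 0

Derivation:
After 'push 7': [7]
After 'neg': [-7]
After 'neg': [7]
After 'neg': [-7]
After 'neg': [7]
After 'neg': [-7]
After 'neg': [7]
After 'neg': [-7]
After 'push 1': [-7, 1]
After 'sub': [-8]
After 'dup': [-8, -8]
After 'push 10': [-8, -8, 10]
After 'eq': [-8, 0]
After 'eq': [0]
After 'dup': [0, 0]
After 'sub': [0]
After 'neg': [0]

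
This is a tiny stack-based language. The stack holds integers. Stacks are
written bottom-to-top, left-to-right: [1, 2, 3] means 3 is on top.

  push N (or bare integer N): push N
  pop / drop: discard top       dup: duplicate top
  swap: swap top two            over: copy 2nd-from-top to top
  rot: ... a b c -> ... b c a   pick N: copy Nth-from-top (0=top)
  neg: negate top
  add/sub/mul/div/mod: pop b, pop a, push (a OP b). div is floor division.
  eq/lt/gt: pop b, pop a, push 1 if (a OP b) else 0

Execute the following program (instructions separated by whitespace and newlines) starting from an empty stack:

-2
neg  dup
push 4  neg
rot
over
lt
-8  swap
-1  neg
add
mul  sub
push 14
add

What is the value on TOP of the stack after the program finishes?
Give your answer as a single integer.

Answer: 18

Derivation:
After 'push -2': [-2]
After 'neg': [2]
After 'dup': [2, 2]
After 'push 4': [2, 2, 4]
After 'neg': [2, 2, -4]
After 'rot': [2, -4, 2]
After 'over': [2, -4, 2, -4]
After 'lt': [2, -4, 0]
After 'push -8': [2, -4, 0, -8]
After 'swap': [2, -4, -8, 0]
After 'push -1': [2, -4, -8, 0, -1]
After 'neg': [2, -4, -8, 0, 1]
After 'add': [2, -4, -8, 1]
After 'mul': [2, -4, -8]
After 'sub': [2, 4]
After 'push 14': [2, 4, 14]
After 'add': [2, 18]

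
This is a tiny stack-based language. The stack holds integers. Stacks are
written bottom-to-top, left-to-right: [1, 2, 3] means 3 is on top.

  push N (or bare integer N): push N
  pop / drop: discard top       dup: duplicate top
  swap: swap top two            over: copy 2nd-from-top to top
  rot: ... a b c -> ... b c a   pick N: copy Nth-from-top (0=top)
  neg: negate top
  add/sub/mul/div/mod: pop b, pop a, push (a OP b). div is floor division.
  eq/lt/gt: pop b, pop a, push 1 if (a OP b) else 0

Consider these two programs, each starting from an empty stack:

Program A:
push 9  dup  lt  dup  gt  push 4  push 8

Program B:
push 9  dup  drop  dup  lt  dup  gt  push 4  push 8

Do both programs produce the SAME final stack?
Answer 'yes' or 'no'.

Program A trace:
  After 'push 9': [9]
  After 'dup': [9, 9]
  After 'lt': [0]
  After 'dup': [0, 0]
  After 'gt': [0]
  After 'push 4': [0, 4]
  After 'push 8': [0, 4, 8]
Program A final stack: [0, 4, 8]

Program B trace:
  After 'push 9': [9]
  After 'dup': [9, 9]
  After 'drop': [9]
  After 'dup': [9, 9]
  After 'lt': [0]
  After 'dup': [0, 0]
  After 'gt': [0]
  After 'push 4': [0, 4]
  After 'push 8': [0, 4, 8]
Program B final stack: [0, 4, 8]
Same: yes

Answer: yes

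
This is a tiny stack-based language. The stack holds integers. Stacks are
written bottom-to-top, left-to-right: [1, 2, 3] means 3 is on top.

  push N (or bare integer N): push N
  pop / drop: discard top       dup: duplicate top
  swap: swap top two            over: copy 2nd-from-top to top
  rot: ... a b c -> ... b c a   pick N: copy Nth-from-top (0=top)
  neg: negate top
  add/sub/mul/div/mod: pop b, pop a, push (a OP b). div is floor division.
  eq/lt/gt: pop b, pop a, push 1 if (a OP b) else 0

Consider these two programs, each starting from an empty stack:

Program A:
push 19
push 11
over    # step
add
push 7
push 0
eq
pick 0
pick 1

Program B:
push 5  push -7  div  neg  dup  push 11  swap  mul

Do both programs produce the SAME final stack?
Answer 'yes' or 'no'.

Answer: no

Derivation:
Program A trace:
  After 'push 19': [19]
  After 'push 11': [19, 11]
  After 'over': [19, 11, 19]
  After 'add': [19, 30]
  After 'push 7': [19, 30, 7]
  After 'push 0': [19, 30, 7, 0]
  After 'eq': [19, 30, 0]
  After 'pick 0': [19, 30, 0, 0]
  After 'pick 1': [19, 30, 0, 0, 0]
Program A final stack: [19, 30, 0, 0, 0]

Program B trace:
  After 'push 5': [5]
  After 'push -7': [5, -7]
  After 'div': [-1]
  After 'neg': [1]
  After 'dup': [1, 1]
  After 'push 11': [1, 1, 11]
  After 'swap': [1, 11, 1]
  After 'mul': [1, 11]
Program B final stack: [1, 11]
Same: no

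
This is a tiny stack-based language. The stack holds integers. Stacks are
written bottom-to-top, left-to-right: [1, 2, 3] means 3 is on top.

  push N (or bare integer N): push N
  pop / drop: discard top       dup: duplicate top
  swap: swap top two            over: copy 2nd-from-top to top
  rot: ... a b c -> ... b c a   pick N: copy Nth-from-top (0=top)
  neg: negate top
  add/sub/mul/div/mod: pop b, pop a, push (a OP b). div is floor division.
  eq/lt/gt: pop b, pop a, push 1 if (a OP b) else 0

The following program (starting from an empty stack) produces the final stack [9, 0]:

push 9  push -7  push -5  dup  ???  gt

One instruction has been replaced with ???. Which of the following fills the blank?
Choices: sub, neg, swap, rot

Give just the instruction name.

Stack before ???: [9, -7, -5, -5]
Stack after ???:  [9, -7, 0]
Checking each choice:
  sub: MATCH
  neg: produces [9, -7, 0]
  swap: produces [9, -7, 0]
  rot: produces [9, -5, 1]


Answer: sub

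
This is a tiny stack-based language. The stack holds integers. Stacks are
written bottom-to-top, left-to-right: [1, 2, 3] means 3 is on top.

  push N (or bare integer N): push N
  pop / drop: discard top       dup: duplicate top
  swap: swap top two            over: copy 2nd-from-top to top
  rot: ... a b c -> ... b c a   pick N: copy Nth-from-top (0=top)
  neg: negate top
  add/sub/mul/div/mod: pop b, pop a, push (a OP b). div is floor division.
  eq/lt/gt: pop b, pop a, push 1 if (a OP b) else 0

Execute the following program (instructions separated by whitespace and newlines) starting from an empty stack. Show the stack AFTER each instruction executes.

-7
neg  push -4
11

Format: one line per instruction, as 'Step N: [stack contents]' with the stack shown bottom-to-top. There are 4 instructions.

Step 1: [-7]
Step 2: [7]
Step 3: [7, -4]
Step 4: [7, -4, 11]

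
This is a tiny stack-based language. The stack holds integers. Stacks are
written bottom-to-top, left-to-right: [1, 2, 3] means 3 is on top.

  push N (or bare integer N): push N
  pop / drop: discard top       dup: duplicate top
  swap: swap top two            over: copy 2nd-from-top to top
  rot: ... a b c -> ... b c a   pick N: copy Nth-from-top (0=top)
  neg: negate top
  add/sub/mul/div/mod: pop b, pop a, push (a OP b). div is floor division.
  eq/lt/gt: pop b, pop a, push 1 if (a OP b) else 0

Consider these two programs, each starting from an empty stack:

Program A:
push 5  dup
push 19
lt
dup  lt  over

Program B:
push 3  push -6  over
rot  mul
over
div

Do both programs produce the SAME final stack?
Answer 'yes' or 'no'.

Program A trace:
  After 'push 5': [5]
  After 'dup': [5, 5]
  After 'push 19': [5, 5, 19]
  After 'lt': [5, 1]
  After 'dup': [5, 1, 1]
  After 'lt': [5, 0]
  After 'over': [5, 0, 5]
Program A final stack: [5, 0, 5]

Program B trace:
  After 'push 3': [3]
  After 'push -6': [3, -6]
  After 'over': [3, -6, 3]
  After 'rot': [-6, 3, 3]
  After 'mul': [-6, 9]
  After 'over': [-6, 9, -6]
  After 'div': [-6, -2]
Program B final stack: [-6, -2]
Same: no

Answer: no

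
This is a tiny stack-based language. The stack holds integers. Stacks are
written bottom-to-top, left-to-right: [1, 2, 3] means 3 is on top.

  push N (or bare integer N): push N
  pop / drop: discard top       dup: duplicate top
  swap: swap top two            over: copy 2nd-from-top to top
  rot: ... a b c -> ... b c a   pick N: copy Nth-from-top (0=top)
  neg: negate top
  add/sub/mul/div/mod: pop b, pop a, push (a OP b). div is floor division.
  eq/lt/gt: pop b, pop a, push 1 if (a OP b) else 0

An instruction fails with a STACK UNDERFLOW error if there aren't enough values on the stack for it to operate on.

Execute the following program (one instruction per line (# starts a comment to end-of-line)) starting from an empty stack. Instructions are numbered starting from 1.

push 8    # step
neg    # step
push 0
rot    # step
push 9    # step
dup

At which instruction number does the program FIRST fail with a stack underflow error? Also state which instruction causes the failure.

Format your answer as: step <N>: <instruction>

Step 1 ('push 8'): stack = [8], depth = 1
Step 2 ('neg'): stack = [-8], depth = 1
Step 3 ('push 0'): stack = [-8, 0], depth = 2
Step 4 ('rot'): needs 3 value(s) but depth is 2 — STACK UNDERFLOW

Answer: step 4: rot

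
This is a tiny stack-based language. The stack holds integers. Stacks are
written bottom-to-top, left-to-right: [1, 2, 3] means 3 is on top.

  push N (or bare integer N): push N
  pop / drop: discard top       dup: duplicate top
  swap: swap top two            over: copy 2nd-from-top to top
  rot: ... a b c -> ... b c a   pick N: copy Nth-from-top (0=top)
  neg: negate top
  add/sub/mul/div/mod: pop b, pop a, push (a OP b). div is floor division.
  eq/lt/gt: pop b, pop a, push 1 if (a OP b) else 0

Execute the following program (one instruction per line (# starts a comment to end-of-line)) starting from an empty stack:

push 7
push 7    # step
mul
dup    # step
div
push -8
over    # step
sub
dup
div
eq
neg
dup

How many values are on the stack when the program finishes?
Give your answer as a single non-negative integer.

Answer: 2

Derivation:
After 'push 7': stack = [7] (depth 1)
After 'push 7': stack = [7, 7] (depth 2)
After 'mul': stack = [49] (depth 1)
After 'dup': stack = [49, 49] (depth 2)
After 'div': stack = [1] (depth 1)
After 'push -8': stack = [1, -8] (depth 2)
After 'over': stack = [1, -8, 1] (depth 3)
After 'sub': stack = [1, -9] (depth 2)
After 'dup': stack = [1, -9, -9] (depth 3)
After 'div': stack = [1, 1] (depth 2)
After 'eq': stack = [1] (depth 1)
After 'neg': stack = [-1] (depth 1)
After 'dup': stack = [-1, -1] (depth 2)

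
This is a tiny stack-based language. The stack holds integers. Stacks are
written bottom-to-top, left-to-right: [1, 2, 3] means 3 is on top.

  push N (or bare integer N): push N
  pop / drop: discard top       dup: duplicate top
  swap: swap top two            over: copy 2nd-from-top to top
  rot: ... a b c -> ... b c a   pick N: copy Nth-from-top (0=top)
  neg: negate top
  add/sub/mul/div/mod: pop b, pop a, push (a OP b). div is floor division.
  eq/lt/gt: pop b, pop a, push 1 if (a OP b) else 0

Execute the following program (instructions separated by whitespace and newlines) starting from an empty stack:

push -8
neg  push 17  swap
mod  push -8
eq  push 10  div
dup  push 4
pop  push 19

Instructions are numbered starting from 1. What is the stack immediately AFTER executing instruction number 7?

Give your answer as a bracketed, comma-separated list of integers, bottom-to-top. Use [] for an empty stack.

Step 1 ('push -8'): [-8]
Step 2 ('neg'): [8]
Step 3 ('push 17'): [8, 17]
Step 4 ('swap'): [17, 8]
Step 5 ('mod'): [1]
Step 6 ('push -8'): [1, -8]
Step 7 ('eq'): [0]

Answer: [0]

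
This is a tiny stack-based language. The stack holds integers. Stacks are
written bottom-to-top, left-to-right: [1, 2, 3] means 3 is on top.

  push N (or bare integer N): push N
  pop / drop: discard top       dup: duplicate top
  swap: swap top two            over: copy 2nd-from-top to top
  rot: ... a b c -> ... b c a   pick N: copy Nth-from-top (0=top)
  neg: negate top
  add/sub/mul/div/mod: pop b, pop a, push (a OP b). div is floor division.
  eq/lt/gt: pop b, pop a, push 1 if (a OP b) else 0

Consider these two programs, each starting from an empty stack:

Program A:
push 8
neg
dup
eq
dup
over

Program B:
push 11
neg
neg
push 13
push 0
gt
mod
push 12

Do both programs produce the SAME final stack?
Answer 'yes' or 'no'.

Program A trace:
  After 'push 8': [8]
  After 'neg': [-8]
  After 'dup': [-8, -8]
  After 'eq': [1]
  After 'dup': [1, 1]
  After 'over': [1, 1, 1]
Program A final stack: [1, 1, 1]

Program B trace:
  After 'push 11': [11]
  After 'neg': [-11]
  After 'neg': [11]
  After 'push 13': [11, 13]
  After 'push 0': [11, 13, 0]
  After 'gt': [11, 1]
  After 'mod': [0]
  After 'push 12': [0, 12]
Program B final stack: [0, 12]
Same: no

Answer: no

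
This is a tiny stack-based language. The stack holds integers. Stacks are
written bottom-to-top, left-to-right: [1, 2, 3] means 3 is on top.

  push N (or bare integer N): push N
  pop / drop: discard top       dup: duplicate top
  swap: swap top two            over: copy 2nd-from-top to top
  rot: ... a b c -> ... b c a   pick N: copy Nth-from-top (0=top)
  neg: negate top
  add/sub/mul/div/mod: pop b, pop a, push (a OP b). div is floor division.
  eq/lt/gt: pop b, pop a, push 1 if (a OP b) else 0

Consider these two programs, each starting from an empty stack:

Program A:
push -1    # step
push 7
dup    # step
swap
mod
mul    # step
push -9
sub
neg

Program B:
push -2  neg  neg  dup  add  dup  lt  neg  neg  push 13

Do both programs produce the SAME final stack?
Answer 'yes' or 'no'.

Answer: no

Derivation:
Program A trace:
  After 'push -1': [-1]
  After 'push 7': [-1, 7]
  After 'dup': [-1, 7, 7]
  After 'swap': [-1, 7, 7]
  After 'mod': [-1, 0]
  After 'mul': [0]
  After 'push -9': [0, -9]
  After 'sub': [9]
  After 'neg': [-9]
Program A final stack: [-9]

Program B trace:
  After 'push -2': [-2]
  After 'neg': [2]
  After 'neg': [-2]
  After 'dup': [-2, -2]
  After 'add': [-4]
  After 'dup': [-4, -4]
  After 'lt': [0]
  After 'neg': [0]
  After 'neg': [0]
  After 'push 13': [0, 13]
Program B final stack: [0, 13]
Same: no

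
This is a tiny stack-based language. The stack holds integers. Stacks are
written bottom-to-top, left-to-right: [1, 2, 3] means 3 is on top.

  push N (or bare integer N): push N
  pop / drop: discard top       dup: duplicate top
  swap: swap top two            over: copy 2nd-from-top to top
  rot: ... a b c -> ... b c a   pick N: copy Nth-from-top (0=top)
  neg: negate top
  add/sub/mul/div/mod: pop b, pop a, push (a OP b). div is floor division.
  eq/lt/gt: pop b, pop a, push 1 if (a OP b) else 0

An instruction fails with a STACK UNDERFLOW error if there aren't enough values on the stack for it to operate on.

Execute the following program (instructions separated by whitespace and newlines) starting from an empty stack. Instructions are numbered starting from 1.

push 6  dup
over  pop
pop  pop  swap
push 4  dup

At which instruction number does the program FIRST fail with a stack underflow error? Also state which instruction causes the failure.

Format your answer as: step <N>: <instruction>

Step 1 ('push 6'): stack = [6], depth = 1
Step 2 ('dup'): stack = [6, 6], depth = 2
Step 3 ('over'): stack = [6, 6, 6], depth = 3
Step 4 ('pop'): stack = [6, 6], depth = 2
Step 5 ('pop'): stack = [6], depth = 1
Step 6 ('pop'): stack = [], depth = 0
Step 7 ('swap'): needs 2 value(s) but depth is 0 — STACK UNDERFLOW

Answer: step 7: swap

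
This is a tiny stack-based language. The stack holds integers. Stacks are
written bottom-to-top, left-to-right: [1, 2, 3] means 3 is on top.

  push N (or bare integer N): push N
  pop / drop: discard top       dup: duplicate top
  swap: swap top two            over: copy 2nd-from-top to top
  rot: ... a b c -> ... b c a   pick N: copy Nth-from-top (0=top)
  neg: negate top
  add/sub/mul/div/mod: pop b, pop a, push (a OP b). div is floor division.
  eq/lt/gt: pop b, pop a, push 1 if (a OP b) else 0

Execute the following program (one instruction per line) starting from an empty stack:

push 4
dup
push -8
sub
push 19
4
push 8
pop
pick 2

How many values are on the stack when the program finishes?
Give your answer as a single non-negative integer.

Answer: 5

Derivation:
After 'push 4': stack = [4] (depth 1)
After 'dup': stack = [4, 4] (depth 2)
After 'push -8': stack = [4, 4, -8] (depth 3)
After 'sub': stack = [4, 12] (depth 2)
After 'push 19': stack = [4, 12, 19] (depth 3)
After 'push 4': stack = [4, 12, 19, 4] (depth 4)
After 'push 8': stack = [4, 12, 19, 4, 8] (depth 5)
After 'pop': stack = [4, 12, 19, 4] (depth 4)
After 'pick 2': stack = [4, 12, 19, 4, 12] (depth 5)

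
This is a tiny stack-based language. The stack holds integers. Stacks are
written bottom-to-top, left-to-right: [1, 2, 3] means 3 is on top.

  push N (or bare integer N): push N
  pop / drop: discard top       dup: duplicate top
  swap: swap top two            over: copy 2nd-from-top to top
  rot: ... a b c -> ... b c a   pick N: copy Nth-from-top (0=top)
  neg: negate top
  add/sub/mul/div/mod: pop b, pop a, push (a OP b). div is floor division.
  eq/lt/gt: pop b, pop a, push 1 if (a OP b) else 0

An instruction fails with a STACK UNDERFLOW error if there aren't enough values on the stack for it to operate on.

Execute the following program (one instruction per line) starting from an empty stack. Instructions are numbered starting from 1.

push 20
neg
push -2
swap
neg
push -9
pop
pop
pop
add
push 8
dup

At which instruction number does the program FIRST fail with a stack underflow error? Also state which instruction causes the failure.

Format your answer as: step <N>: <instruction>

Step 1 ('push 20'): stack = [20], depth = 1
Step 2 ('neg'): stack = [-20], depth = 1
Step 3 ('push -2'): stack = [-20, -2], depth = 2
Step 4 ('swap'): stack = [-2, -20], depth = 2
Step 5 ('neg'): stack = [-2, 20], depth = 2
Step 6 ('push -9'): stack = [-2, 20, -9], depth = 3
Step 7 ('pop'): stack = [-2, 20], depth = 2
Step 8 ('pop'): stack = [-2], depth = 1
Step 9 ('pop'): stack = [], depth = 0
Step 10 ('add'): needs 2 value(s) but depth is 0 — STACK UNDERFLOW

Answer: step 10: add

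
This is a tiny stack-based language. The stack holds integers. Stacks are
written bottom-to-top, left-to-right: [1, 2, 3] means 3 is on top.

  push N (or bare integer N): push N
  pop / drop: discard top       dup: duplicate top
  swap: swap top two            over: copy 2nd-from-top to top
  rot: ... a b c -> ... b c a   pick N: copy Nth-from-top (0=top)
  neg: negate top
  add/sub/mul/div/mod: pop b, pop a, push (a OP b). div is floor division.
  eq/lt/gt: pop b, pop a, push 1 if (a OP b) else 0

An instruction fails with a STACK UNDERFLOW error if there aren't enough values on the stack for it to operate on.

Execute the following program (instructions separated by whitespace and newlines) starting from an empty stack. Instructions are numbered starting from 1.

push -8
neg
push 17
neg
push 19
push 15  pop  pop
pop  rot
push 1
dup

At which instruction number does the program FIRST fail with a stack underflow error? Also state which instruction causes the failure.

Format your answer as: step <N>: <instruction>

Answer: step 10: rot

Derivation:
Step 1 ('push -8'): stack = [-8], depth = 1
Step 2 ('neg'): stack = [8], depth = 1
Step 3 ('push 17'): stack = [8, 17], depth = 2
Step 4 ('neg'): stack = [8, -17], depth = 2
Step 5 ('push 19'): stack = [8, -17, 19], depth = 3
Step 6 ('push 15'): stack = [8, -17, 19, 15], depth = 4
Step 7 ('pop'): stack = [8, -17, 19], depth = 3
Step 8 ('pop'): stack = [8, -17], depth = 2
Step 9 ('pop'): stack = [8], depth = 1
Step 10 ('rot'): needs 3 value(s) but depth is 1 — STACK UNDERFLOW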